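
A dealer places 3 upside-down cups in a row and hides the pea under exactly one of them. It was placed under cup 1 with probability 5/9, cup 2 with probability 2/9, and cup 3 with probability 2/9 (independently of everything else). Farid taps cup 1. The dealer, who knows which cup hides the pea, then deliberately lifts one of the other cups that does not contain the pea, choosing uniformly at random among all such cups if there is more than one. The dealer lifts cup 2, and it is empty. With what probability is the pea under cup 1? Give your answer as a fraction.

Apply Bayes' rule, conditioning on where the pea actually is.
If it is under cup 1 (prior 5/9): the dealer has 2 equally likely choices, so probability 1/2; weight (5/9)·(1/2) = 5/18.
If it is under cup 2 (prior 2/9): the dealer opened cup 2, so this case is ruled out; weight (2/9)·0 = 0.
If it is under cup 3 (prior 2/9): the dealer has no choice, probability 1; weight (2/9)·1 = 2/9.
The weights sum to 1/2.
So P(the pea under cup 1 | the dealer opened cup 2) = (5/18) / (1/2) = 5/9.

5/9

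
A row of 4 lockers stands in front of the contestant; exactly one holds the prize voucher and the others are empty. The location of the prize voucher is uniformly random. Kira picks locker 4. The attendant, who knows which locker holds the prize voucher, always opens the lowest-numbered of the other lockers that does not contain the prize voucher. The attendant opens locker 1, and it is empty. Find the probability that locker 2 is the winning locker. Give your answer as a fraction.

1/3

Apply Bayes' rule, conditioning on where the prize voucher actually is.
If it is in locker 1 (prior 1/4): the attendant opened locker 1, so this case is ruled out; weight (1/4)·0 = 0.
If it is in any of lockers 2, 3, and 4 (prior 1/4 each): locker 1 is the lowest-numbered option available, probability 1; weight (1/4)·1 = 1/4 each.
The weights sum to 3/4.
So P(the prize voucher in locker 2 | the attendant opened locker 1) = (1/4) / (3/4) = 1/3.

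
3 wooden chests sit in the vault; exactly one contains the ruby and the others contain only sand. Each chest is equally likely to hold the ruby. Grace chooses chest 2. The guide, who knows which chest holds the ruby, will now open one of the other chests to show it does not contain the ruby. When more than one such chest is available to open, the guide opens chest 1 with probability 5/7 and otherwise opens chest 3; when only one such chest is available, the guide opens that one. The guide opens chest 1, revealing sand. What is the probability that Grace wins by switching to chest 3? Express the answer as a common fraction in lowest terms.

7/12

Apply Bayes' rule, conditioning on where the ruby actually is.
If it is in chest 1 (prior 1/3): the guide opened chest 1, so this case is ruled out; weight (1/3)·0 = 0.
If it is in chest 2 (prior 1/3): chest 1 is available, opened with probability 5/7; weight (1/3)·(5/7) = 5/21.
If it is in chest 3 (prior 1/3): only chest 1 is available, probability 1; weight (1/3)·1 = 1/3.
The weights sum to 4/7.
So P(the ruby in chest 3 | the guide opened chest 1) = (1/3) / (4/7) = 7/12.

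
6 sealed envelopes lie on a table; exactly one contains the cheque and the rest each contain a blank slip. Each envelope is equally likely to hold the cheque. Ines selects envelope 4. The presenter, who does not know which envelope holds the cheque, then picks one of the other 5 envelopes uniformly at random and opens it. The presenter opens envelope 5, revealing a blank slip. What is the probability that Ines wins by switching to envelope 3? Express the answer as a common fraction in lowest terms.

1/5

Condition on the true location of the cheque.
If it is in any of envelopes 1, 2, 3, 4, and 6 (prior 1/6 each): the presenter picks envelope 5 with probability 1/5 regardless, and it is not the prize; weight (1/6)·(1/5) = 1/30 each.
If it is in envelope 5 (prior 1/6): the presenter opened envelope 5, so this case is ruled out; weight (1/6)·0 = 0.
The weights sum to 1/6.
So P(the cheque in envelope 3 | the presenter opened envelope 5) = (1/30) / (1/6) = 1/5.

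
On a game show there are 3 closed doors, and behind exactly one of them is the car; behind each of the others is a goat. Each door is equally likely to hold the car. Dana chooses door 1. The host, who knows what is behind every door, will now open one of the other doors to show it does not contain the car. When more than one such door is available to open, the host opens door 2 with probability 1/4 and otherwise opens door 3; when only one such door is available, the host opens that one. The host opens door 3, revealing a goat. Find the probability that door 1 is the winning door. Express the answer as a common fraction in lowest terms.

Consider each possible location of the car in turn.
If it is behind door 1 (prior 1/3): door 2 is available but not opened, probability 3/4; weight (1/3)·(3/4) = 1/4.
If it is behind door 2 (prior 1/3): only door 3 is available, probability 1; weight (1/3)·1 = 1/3.
If it is behind door 3 (prior 1/3): the host opened door 3, so this case is ruled out; weight (1/3)·0 = 0.
The weights sum to 7/12.
So P(the car behind door 1 | the host opened door 3) = (1/4) / (7/12) = 3/7.

3/7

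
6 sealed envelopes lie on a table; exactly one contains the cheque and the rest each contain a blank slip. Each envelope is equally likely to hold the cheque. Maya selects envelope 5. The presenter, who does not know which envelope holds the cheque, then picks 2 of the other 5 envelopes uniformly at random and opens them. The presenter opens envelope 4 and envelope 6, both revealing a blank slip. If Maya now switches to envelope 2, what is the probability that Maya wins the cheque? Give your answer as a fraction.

Consider each possible location of the cheque in turn.
If it is in any of envelopes 1, 2, 3, and 5 (prior 1/6 each): the presenter picks exactly this set with probability 1/10 regardless, and none is the prize; weight (1/6)·(1/10) = 1/60 each.
If it is in either of envelopes 4 and 6 (prior 1/6 each): that envelope was opened and seen not to hold the prize — ruled out; weight (1/6)·0 = 0 each.
The weights sum to 1/15.
So P(the cheque in envelope 2 | the presenter opened envelope 4 and envelope 6) = (1/60) / (1/15) = 1/4.

1/4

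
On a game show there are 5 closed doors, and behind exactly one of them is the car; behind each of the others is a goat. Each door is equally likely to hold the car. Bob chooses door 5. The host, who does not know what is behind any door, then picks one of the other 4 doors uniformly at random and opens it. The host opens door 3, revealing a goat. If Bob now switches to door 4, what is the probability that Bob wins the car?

1/4

Because the host chose which door to open without knowing where the car is, the choice is independent of the prize location. Learning that door 3 does not hold the car simply rules out that one location and leaves the remaining 4 doors still equally likely by symmetry.
So P(the car behind door 4) = 1/4.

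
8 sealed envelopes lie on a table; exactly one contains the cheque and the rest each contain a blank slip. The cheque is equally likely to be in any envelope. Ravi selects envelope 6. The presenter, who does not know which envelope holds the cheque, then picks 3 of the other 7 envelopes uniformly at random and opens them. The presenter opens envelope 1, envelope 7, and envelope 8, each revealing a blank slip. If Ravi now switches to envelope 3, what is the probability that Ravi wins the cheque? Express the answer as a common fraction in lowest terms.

1/5

Because the presenter chose which envelopes to open without knowing where the cheque is, the choice is independent of the prize location. Learning that none of the 3 opened envelopes holds the cheque simply rules out those 3 locations and leaves the remaining 5 envelopes still equally likely by symmetry.
So P(the cheque in envelope 3) = 1/5.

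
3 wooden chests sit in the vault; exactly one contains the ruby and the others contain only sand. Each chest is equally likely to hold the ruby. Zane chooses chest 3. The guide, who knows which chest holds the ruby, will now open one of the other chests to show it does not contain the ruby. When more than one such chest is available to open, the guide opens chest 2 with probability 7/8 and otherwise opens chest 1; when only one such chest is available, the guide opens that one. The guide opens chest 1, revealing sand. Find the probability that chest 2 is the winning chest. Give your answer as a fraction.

Consider each possible location of the ruby in turn.
If it is in chest 1 (prior 1/3): the guide opened chest 1, so this case is ruled out; weight (1/3)·0 = 0.
If it is in chest 2 (prior 1/3): only chest 1 is available, probability 1; weight (1/3)·1 = 1/3.
If it is in chest 3 (prior 1/3): chest 2 is available but not opened, probability 1/8; weight (1/3)·(1/8) = 1/24.
The weights sum to 3/8.
So P(the ruby in chest 2 | the guide opened chest 1) = (1/3) / (3/8) = 8/9.

8/9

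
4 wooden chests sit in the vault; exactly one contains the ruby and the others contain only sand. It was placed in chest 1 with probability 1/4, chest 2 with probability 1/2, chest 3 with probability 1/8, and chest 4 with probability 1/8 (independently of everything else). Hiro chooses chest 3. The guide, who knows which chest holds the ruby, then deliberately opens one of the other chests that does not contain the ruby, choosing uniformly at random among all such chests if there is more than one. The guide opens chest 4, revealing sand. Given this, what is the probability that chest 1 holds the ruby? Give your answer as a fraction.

3/10

Apply Bayes' rule, conditioning on where the ruby actually is.
If it is in chest 1 (prior 1/4): the guide has 2 equally likely choices, so probability 1/2; weight (1/4)·(1/2) = 1/8.
If it is in chest 2 (prior 1/2): the guide has 2 equally likely choices, so probability 1/2; weight (1/2)·(1/2) = 1/4.
If it is in chest 3 (prior 1/8): the guide has 3 equally likely choices, so probability 1/3; weight (1/8)·(1/3) = 1/24.
If it is in chest 4 (prior 1/8): the guide opened chest 4, so this case is ruled out; weight (1/8)·0 = 0.
The weights sum to 5/12.
So P(the ruby in chest 1 | the guide opened chest 4) = (1/8) / (5/12) = 3/10.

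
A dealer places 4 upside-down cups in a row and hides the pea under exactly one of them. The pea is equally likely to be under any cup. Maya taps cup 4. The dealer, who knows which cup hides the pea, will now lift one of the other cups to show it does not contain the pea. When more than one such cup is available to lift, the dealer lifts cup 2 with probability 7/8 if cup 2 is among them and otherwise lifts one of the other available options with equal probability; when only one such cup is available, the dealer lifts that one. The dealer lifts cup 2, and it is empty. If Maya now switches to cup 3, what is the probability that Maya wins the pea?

Condition on the true location of the pea.
If it is under any of cups 1, 3, and 4 (prior 1/4 each): cup 2 is available, opened with probability 7/8; weight (1/4)·(7/8) = 7/32 each.
If it is under cup 2 (prior 1/4): the dealer opened cup 2, so this case is ruled out; weight (1/4)·0 = 0.
The weights sum to 21/32.
So P(the pea under cup 3 | the dealer opened cup 2) = (7/32) / (21/32) = 1/3.

1/3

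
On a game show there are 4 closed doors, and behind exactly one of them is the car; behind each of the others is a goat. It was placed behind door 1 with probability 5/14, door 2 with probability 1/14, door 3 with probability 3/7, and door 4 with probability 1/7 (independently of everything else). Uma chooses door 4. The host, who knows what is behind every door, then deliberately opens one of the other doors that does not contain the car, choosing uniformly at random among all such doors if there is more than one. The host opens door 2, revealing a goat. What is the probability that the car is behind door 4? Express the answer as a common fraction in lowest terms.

4/37

Condition on the true location of the car.
If it is behind door 1 (prior 5/14): the host has 2 equally likely choices, so probability 1/2; weight (5/14)·(1/2) = 5/28.
If it is behind door 2 (prior 1/14): the host opened door 2, so this case is ruled out; weight (1/14)·0 = 0.
If it is behind door 3 (prior 3/7): the host has 2 equally likely choices, so probability 1/2; weight (3/7)·(1/2) = 3/14.
If it is behind door 4 (prior 1/7): the host has 3 equally likely choices, so probability 1/3; weight (1/7)·(1/3) = 1/21.
The weights sum to 37/84.
So P(the car behind door 4 | the host opened door 2) = (1/21) / (37/84) = 4/37.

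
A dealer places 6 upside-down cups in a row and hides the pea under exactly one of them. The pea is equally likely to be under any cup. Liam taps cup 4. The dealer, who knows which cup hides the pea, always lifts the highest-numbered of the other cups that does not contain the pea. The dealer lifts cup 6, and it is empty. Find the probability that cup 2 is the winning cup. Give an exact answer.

Apply Bayes' rule, conditioning on where the pea actually is.
If it is under any of cups 1, 2, 3, 4, and 5 (prior 1/6 each): cup 6 is the highest-numbered option available, probability 1; weight (1/6)·1 = 1/6 each.
If it is under cup 6 (prior 1/6): the dealer opened cup 6, so this case is ruled out; weight (1/6)·0 = 0.
The weights sum to 5/6.
So P(the pea under cup 2 | the dealer opened cup 6) = (1/6) / (5/6) = 1/5.

1/5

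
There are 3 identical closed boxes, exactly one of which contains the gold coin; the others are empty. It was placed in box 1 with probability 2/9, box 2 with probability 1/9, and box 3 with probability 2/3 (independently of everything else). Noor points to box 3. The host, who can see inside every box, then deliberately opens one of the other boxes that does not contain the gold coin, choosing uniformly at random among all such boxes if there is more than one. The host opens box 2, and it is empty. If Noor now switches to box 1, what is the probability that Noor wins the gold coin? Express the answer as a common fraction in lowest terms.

2/5

Condition on the true location of the gold coin.
If it is in box 1 (prior 2/9): the host has no choice, probability 1; weight (2/9)·1 = 2/9.
If it is in box 2 (prior 1/9): the host opened box 2, so this case is ruled out; weight (1/9)·0 = 0.
If it is in box 3 (prior 2/3): the host has 2 equally likely choices, so probability 1/2; weight (2/3)·(1/2) = 1/3.
The weights sum to 5/9.
So P(the gold coin in box 1 | the host opened box 2) = (2/9) / (5/9) = 2/5.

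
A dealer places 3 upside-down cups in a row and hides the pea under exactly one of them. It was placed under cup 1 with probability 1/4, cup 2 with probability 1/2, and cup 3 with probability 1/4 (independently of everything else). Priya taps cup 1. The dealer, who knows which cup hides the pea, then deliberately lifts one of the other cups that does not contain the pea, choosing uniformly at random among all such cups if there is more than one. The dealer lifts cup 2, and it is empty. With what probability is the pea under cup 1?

1/3

Condition on the true location of the pea.
If it is under cup 1 (prior 1/4): the dealer has 2 equally likely choices, so probability 1/2; weight (1/4)·(1/2) = 1/8.
If it is under cup 2 (prior 1/2): the dealer opened cup 2, so this case is ruled out; weight (1/2)·0 = 0.
If it is under cup 3 (prior 1/4): the dealer has no choice, probability 1; weight (1/4)·1 = 1/4.
The weights sum to 3/8.
So P(the pea under cup 1 | the dealer opened cup 2) = (1/8) / (3/8) = 1/3.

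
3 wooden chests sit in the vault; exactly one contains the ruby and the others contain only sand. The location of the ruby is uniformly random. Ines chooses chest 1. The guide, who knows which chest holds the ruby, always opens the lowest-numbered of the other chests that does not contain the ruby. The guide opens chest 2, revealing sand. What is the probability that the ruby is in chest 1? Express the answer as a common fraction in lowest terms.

Condition on the true location of the ruby.
If it is in either of chests 1 and 3 (prior 1/3 each): chest 2 is the lowest-numbered option available, probability 1; weight (1/3)·1 = 1/3 each.
If it is in chest 2 (prior 1/3): the guide opened chest 2, so this case is ruled out; weight (1/3)·0 = 0.
The weights sum to 2/3.
So P(the ruby in chest 1 | the guide opened chest 2) = (1/3) / (2/3) = 1/2.

1/2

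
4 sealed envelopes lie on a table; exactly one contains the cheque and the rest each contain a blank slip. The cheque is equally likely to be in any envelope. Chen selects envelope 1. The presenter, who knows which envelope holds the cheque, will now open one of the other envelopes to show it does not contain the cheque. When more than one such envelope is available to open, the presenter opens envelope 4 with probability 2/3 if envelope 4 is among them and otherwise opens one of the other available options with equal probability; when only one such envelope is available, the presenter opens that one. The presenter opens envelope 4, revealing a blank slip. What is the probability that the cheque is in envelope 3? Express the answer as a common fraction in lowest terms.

1/3

Apply Bayes' rule, conditioning on where the cheque actually is.
If it is in any of envelopes 1, 2, and 3 (prior 1/4 each): envelope 4 is available, opened with probability 2/3; weight (1/4)·(2/3) = 1/6 each.
If it is in envelope 4 (prior 1/4): the presenter opened envelope 4, so this case is ruled out; weight (1/4)·0 = 0.
The weights sum to 1/2.
So P(the cheque in envelope 3 | the presenter opened envelope 4) = (1/6) / (1/2) = 1/3.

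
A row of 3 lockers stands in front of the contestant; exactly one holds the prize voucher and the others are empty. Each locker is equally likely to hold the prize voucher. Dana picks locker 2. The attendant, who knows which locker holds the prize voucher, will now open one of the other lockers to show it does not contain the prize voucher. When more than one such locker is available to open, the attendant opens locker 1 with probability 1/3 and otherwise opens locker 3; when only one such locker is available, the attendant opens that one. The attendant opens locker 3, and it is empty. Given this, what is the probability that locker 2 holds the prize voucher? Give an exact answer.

Condition on the true location of the prize voucher.
If it is in locker 1 (prior 1/3): only locker 3 is available, probability 1; weight (1/3)·1 = 1/3.
If it is in locker 2 (prior 1/3): locker 1 is available but not opened, probability 2/3; weight (1/3)·(2/3) = 2/9.
If it is in locker 3 (prior 1/3): the attendant opened locker 3, so this case is ruled out; weight (1/3)·0 = 0.
The weights sum to 5/9.
So P(the prize voucher in locker 2 | the attendant opened locker 3) = (2/9) / (5/9) = 2/5.

2/5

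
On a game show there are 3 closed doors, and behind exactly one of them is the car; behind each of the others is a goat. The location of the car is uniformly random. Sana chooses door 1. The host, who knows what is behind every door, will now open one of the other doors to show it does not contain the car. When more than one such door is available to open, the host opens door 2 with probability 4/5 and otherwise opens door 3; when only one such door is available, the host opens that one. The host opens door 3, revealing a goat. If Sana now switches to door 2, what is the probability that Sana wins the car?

5/6

Consider each possible location of the car in turn.
If it is behind door 1 (prior 1/3): door 2 is available but not opened, probability 1/5; weight (1/3)·(1/5) = 1/15.
If it is behind door 2 (prior 1/3): only door 3 is available, probability 1; weight (1/3)·1 = 1/3.
If it is behind door 3 (prior 1/3): the host opened door 3, so this case is ruled out; weight (1/3)·0 = 0.
The weights sum to 2/5.
So P(the car behind door 2 | the host opened door 3) = (1/3) / (2/5) = 5/6.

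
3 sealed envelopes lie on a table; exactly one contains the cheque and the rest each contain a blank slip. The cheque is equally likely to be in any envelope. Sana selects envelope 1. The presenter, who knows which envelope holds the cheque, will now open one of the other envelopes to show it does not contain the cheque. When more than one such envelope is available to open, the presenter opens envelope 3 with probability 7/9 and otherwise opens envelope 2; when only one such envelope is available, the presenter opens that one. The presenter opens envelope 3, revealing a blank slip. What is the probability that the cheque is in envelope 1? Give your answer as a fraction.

7/16

Apply Bayes' rule, conditioning on where the cheque actually is.
If it is in envelope 1 (prior 1/3): envelope 3 is available, opened with probability 7/9; weight (1/3)·(7/9) = 7/27.
If it is in envelope 2 (prior 1/3): only envelope 3 is available, probability 1; weight (1/3)·1 = 1/3.
If it is in envelope 3 (prior 1/3): the presenter opened envelope 3, so this case is ruled out; weight (1/3)·0 = 0.
The weights sum to 16/27.
So P(the cheque in envelope 1 | the presenter opened envelope 3) = (7/27) / (16/27) = 7/16.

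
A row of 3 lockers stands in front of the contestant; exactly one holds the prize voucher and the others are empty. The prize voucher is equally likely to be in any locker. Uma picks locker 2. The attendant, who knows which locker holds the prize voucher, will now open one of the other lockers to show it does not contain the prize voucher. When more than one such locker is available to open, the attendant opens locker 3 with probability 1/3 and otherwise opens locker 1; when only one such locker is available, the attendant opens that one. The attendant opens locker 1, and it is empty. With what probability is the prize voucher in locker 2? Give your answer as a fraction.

Apply Bayes' rule, conditioning on where the prize voucher actually is.
If it is in locker 1 (prior 1/3): the attendant opened locker 1, so this case is ruled out; weight (1/3)·0 = 0.
If it is in locker 2 (prior 1/3): locker 3 is available but not opened, probability 2/3; weight (1/3)·(2/3) = 2/9.
If it is in locker 3 (prior 1/3): only locker 1 is available, probability 1; weight (1/3)·1 = 1/3.
The weights sum to 5/9.
So P(the prize voucher in locker 2 | the attendant opened locker 1) = (2/9) / (5/9) = 2/5.

2/5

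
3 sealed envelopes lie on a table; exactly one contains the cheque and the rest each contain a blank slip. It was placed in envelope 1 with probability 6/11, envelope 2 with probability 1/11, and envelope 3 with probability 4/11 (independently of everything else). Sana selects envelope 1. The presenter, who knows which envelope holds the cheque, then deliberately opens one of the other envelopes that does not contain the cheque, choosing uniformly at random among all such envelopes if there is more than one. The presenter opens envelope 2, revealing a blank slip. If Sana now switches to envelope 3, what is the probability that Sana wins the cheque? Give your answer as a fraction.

4/7

Condition on the true location of the cheque.
If it is in envelope 1 (prior 6/11): the presenter has 2 equally likely choices, so probability 1/2; weight (6/11)·(1/2) = 3/11.
If it is in envelope 2 (prior 1/11): the presenter opened envelope 2, so this case is ruled out; weight (1/11)·0 = 0.
If it is in envelope 3 (prior 4/11): the presenter has no choice, probability 1; weight (4/11)·1 = 4/11.
The weights sum to 7/11.
So P(the cheque in envelope 3 | the presenter opened envelope 2) = (4/11) / (7/11) = 4/7.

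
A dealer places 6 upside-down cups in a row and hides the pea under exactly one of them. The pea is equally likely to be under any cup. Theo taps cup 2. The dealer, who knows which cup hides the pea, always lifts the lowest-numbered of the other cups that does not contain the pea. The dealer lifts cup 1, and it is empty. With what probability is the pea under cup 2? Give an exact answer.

Consider each possible location of the pea in turn.
If it is under cup 1 (prior 1/6): the dealer opened cup 1, so this case is ruled out; weight (1/6)·0 = 0.
If it is under any of cups 2, 3, 4, 5, and 6 (prior 1/6 each): cup 1 is the lowest-numbered option available, probability 1; weight (1/6)·1 = 1/6 each.
The weights sum to 5/6.
So P(the pea under cup 2 | the dealer opened cup 1) = (1/6) / (5/6) = 1/5.

1/5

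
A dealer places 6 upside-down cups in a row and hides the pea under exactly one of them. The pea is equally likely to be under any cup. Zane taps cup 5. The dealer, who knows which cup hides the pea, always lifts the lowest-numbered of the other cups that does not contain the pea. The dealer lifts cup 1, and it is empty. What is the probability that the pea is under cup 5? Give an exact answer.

1/5

Condition on the true location of the pea.
If it is under cup 1 (prior 1/6): the dealer opened cup 1, so this case is ruled out; weight (1/6)·0 = 0.
If it is under any of cups 2, 3, 4, 5, and 6 (prior 1/6 each): cup 1 is the lowest-numbered option available, probability 1; weight (1/6)·1 = 1/6 each.
The weights sum to 5/6.
So P(the pea under cup 5 | the dealer opened cup 1) = (1/6) / (5/6) = 1/5.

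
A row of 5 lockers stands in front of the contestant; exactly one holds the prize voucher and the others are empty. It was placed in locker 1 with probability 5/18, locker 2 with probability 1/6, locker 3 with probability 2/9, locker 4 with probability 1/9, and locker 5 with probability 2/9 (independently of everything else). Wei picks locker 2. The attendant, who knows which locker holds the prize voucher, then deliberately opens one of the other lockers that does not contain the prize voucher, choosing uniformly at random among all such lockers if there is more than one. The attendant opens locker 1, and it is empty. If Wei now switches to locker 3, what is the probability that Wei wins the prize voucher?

16/49

Apply Bayes' rule, conditioning on where the prize voucher actually is.
If it is in locker 1 (prior 5/18): the attendant opened locker 1, so this case is ruled out; weight (5/18)·0 = 0.
If it is in locker 2 (prior 1/6): the attendant has 4 equally likely choices, so probability 1/4; weight (1/6)·(1/4) = 1/24.
If it is in either of lockers 3 and 5 (prior 2/9 each): the attendant has 3 equally likely choices, so probability 1/3; weight (2/9)·(1/3) = 2/27 each.
If it is in locker 4 (prior 1/9): the attendant has 3 equally likely choices, so probability 1/3; weight (1/9)·(1/3) = 1/27.
The weights sum to 49/216.
So P(the prize voucher in locker 3 | the attendant opened locker 1) = (2/27) / (49/216) = 16/49.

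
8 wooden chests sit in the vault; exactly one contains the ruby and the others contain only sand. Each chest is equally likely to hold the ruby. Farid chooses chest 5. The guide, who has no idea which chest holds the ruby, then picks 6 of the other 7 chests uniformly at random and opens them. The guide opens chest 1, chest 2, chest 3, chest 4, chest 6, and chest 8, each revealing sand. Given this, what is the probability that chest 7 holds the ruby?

1/2

Consider each possible location of the ruby in turn.
If it is in any of chests 1, 2, 3, 4, 6, and 8 (prior 1/8 each): that chest was opened and seen not to hold the prize — ruled out; weight (1/8)·0 = 0 each.
If it is in either of chests 5 and 7 (prior 1/8 each): the guide picks exactly this set with probability 1/7 regardless, and none is the prize; weight (1/8)·(1/7) = 1/56 each.
The weights sum to 1/28.
So P(the ruby in chest 7 | the guide opened chest 1, chest 2, chest 3, chest 4, chest 6, and chest 8) = (1/56) / (1/28) = 1/2.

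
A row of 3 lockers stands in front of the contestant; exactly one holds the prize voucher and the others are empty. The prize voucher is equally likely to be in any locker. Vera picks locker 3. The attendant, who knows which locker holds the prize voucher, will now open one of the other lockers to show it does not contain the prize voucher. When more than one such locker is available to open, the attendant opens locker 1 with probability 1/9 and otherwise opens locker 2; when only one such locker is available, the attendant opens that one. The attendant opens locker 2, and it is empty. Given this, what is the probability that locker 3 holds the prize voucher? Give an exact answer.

8/17

Consider each possible location of the prize voucher in turn.
If it is in locker 1 (prior 1/3): only locker 2 is available, probability 1; weight (1/3)·1 = 1/3.
If it is in locker 2 (prior 1/3): the attendant opened locker 2, so this case is ruled out; weight (1/3)·0 = 0.
If it is in locker 3 (prior 1/3): locker 1 is available but not opened, probability 8/9; weight (1/3)·(8/9) = 8/27.
The weights sum to 17/27.
So P(the prize voucher in locker 3 | the attendant opened locker 2) = (8/27) / (17/27) = 8/17.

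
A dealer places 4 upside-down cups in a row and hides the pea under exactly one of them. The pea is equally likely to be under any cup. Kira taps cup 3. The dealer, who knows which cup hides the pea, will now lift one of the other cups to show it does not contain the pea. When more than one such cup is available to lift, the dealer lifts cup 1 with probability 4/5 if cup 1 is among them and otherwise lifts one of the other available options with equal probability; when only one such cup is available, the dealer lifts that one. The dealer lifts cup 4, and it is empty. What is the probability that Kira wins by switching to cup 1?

5/8

Apply Bayes' rule, conditioning on where the pea actually is.
If it is under cup 1 (prior 1/4): cup 1 holds the prize so is unavailable; the dealer chooses uniformly among the 2 others, probability 1/2; weight (1/4)·(1/2) = 1/8.
If it is under cup 2 (prior 1/4): cup 1 is available but not opened, probability 1/5; weight (1/4)·(1/5) = 1/20.
If it is under cup 3 (prior 1/4): cup 1 is available but not opened; cup 4 gets probability (1 − 4/5)/2 = 1/10; weight (1/4)·(1/10) = 1/40.
If it is under cup 4 (prior 1/4): the dealer opened cup 4, so this case is ruled out; weight (1/4)·0 = 0.
The weights sum to 1/5.
So P(the pea under cup 1 | the dealer opened cup 4) = (1/8) / (1/5) = 5/8.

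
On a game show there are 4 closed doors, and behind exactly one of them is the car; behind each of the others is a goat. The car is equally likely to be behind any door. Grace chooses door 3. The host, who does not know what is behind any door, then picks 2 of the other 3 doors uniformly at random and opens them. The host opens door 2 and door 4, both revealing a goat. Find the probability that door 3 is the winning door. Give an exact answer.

1/2

Because the host chose which doors to open without knowing where the car is, the choice is independent of the prize location. Learning that none of the 2 opened doors holds the car simply rules out those 2 locations and leaves the remaining 2 doors still equally likely by symmetry.
So P(the car behind door 3) = 1/2.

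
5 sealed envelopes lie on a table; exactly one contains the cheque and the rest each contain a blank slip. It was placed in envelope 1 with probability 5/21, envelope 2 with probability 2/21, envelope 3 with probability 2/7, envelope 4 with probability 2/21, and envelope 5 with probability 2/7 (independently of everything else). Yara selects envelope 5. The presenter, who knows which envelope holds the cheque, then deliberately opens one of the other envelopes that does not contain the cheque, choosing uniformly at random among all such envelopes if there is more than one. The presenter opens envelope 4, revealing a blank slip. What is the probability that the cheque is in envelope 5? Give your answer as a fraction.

9/35

Consider each possible location of the cheque in turn.
If it is in envelope 1 (prior 5/21): the presenter has 3 equally likely choices, so probability 1/3; weight (5/21)·(1/3) = 5/63.
If it is in envelope 2 (prior 2/21): the presenter has 3 equally likely choices, so probability 1/3; weight (2/21)·(1/3) = 2/63.
If it is in envelope 3 (prior 2/7): the presenter has 3 equally likely choices, so probability 1/3; weight (2/7)·(1/3) = 2/21.
If it is in envelope 4 (prior 2/21): the presenter opened envelope 4, so this case is ruled out; weight (2/21)·0 = 0.
If it is in envelope 5 (prior 2/7): the presenter has 4 equally likely choices, so probability 1/4; weight (2/7)·(1/4) = 1/14.
The weights sum to 5/18.
So P(the cheque in envelope 5 | the presenter opened envelope 4) = (1/14) / (5/18) = 9/35.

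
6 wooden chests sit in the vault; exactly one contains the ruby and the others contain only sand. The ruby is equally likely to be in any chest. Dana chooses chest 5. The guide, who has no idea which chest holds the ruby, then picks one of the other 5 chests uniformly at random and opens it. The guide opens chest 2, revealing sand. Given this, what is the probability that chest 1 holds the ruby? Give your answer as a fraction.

Apply Bayes' rule, conditioning on where the ruby actually is.
If it is in any of chests 1, 3, 4, 5, and 6 (prior 1/6 each): the guide picks chest 2 with probability 1/5 regardless, and it is not the prize; weight (1/6)·(1/5) = 1/30 each.
If it is in chest 2 (prior 1/6): the guide opened chest 2, so this case is ruled out; weight (1/6)·0 = 0.
The weights sum to 1/6.
So P(the ruby in chest 1 | the guide opened chest 2) = (1/30) / (1/6) = 1/5.

1/5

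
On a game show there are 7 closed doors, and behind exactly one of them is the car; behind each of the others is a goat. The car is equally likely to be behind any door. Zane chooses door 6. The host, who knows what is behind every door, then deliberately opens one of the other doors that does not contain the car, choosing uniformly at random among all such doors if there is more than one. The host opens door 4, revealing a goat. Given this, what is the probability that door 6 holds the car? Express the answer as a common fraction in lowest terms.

Apply Bayes' rule, conditioning on where the car actually is.
If it is behind any of doors 1, 2, 3, 5, and 7 (prior 1/7 each): the host has 5 equally likely choices, so probability 1/5; weight (1/7)·(1/5) = 1/35 each.
If it is behind door 4 (prior 1/7): the host opened door 4, so this case is ruled out; weight (1/7)·0 = 0.
If it is behind door 6 (prior 1/7): the host has 6 equally likely choices, so probability 1/6; weight (1/7)·(1/6) = 1/42.
The weights sum to 1/6.
So P(the car behind door 6 | the host opened door 4) = (1/42) / (1/6) = 1/7.

1/7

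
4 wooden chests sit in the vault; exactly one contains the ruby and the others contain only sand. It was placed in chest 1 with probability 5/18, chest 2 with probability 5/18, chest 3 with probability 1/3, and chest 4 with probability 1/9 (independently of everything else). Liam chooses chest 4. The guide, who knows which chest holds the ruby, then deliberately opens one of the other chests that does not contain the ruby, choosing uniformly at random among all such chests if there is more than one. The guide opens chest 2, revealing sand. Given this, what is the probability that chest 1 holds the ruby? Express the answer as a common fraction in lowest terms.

Apply Bayes' rule, conditioning on where the ruby actually is.
If it is in chest 1 (prior 5/18): the guide has 2 equally likely choices, so probability 1/2; weight (5/18)·(1/2) = 5/36.
If it is in chest 2 (prior 5/18): the guide opened chest 2, so this case is ruled out; weight (5/18)·0 = 0.
If it is in chest 3 (prior 1/3): the guide has 2 equally likely choices, so probability 1/2; weight (1/3)·(1/2) = 1/6.
If it is in chest 4 (prior 1/9): the guide has 3 equally likely choices, so probability 1/3; weight (1/9)·(1/3) = 1/27.
The weights sum to 37/108.
So P(the ruby in chest 1 | the guide opened chest 2) = (5/36) / (37/108) = 15/37.

15/37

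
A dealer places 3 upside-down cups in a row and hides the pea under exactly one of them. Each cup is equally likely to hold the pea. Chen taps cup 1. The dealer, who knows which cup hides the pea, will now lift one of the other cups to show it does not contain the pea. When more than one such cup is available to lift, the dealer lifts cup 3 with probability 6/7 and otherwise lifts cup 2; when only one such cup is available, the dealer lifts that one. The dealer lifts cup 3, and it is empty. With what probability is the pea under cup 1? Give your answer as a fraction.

6/13

Apply Bayes' rule, conditioning on where the pea actually is.
If it is under cup 1 (prior 1/3): cup 3 is available, opened with probability 6/7; weight (1/3)·(6/7) = 2/7.
If it is under cup 2 (prior 1/3): only cup 3 is available, probability 1; weight (1/3)·1 = 1/3.
If it is under cup 3 (prior 1/3): the dealer opened cup 3, so this case is ruled out; weight (1/3)·0 = 0.
The weights sum to 13/21.
So P(the pea under cup 1 | the dealer opened cup 3) = (2/7) / (13/21) = 6/13.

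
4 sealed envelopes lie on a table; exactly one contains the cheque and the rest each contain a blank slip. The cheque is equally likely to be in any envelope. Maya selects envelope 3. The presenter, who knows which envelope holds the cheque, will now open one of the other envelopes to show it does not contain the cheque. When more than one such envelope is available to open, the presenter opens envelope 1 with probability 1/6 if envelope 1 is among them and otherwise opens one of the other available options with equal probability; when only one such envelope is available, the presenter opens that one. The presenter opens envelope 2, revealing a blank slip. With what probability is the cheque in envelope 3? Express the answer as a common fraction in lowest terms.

Apply Bayes' rule, conditioning on where the cheque actually is.
If it is in envelope 1 (prior 1/4): envelope 1 holds the prize so is unavailable; the presenter chooses uniformly among the 2 others, probability 1/2; weight (1/4)·(1/2) = 1/8.
If it is in envelope 2 (prior 1/4): the presenter opened envelope 2, so this case is ruled out; weight (1/4)·0 = 0.
If it is in envelope 3 (prior 1/4): envelope 1 is available but not opened; envelope 2 gets probability (1 − 1/6)/2 = 5/12; weight (1/4)·(5/12) = 5/48.
If it is in envelope 4 (prior 1/4): envelope 1 is available but not opened, probability 5/6; weight (1/4)·(5/6) = 5/24.
The weights sum to 7/16.
So P(the cheque in envelope 3 | the presenter opened envelope 2) = (5/48) / (7/16) = 5/21.

5/21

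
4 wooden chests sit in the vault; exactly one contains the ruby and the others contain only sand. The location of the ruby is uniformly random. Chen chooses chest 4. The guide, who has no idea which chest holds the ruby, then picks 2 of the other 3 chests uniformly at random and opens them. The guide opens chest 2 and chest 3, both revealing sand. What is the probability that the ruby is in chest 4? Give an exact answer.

1/2

Because the guide chose which chests to open without knowing where the ruby is, the choice is independent of the prize location. Learning that none of the 2 opened chests holds the ruby simply rules out those 2 locations and leaves the remaining 2 chests still equally likely by symmetry.
So P(the ruby in chest 4) = 1/2.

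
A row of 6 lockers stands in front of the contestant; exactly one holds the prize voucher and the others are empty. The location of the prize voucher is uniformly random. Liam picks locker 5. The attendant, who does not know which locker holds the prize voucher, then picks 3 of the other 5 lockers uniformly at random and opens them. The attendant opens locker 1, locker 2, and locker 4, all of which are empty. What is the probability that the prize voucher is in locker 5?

Because the attendant chose which lockers to open without knowing where the prize voucher is, the choice is independent of the prize location. Learning that none of the 3 opened lockers holds the prize voucher simply rules out those 3 locations and leaves the remaining 3 lockers still equally likely by symmetry.
So P(the prize voucher in locker 5) = 1/3.

1/3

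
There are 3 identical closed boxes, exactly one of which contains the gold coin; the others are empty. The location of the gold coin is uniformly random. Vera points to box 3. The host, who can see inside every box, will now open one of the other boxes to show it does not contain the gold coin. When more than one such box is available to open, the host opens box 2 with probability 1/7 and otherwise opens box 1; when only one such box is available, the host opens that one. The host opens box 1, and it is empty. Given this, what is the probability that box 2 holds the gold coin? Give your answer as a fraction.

Apply Bayes' rule, conditioning on where the gold coin actually is.
If it is in box 1 (prior 1/3): the host opened box 1, so this case is ruled out; weight (1/3)·0 = 0.
If it is in box 2 (prior 1/3): only box 1 is available, probability 1; weight (1/3)·1 = 1/3.
If it is in box 3 (prior 1/3): box 2 is available but not opened, probability 6/7; weight (1/3)·(6/7) = 2/7.
The weights sum to 13/21.
So P(the gold coin in box 2 | the host opened box 1) = (1/3) / (13/21) = 7/13.

7/13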